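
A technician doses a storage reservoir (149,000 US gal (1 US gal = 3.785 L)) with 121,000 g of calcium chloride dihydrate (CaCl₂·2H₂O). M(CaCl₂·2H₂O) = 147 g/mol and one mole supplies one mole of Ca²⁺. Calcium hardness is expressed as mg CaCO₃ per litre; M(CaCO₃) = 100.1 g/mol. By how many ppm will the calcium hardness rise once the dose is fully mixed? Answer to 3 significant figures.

Volume: 149,000 US gal × 3.785 L/gal = 563,965 L.
Moles of Ca²⁺: 121,000 g ÷ 147 g/mol = 823.1 mol.
As CaCO₃: 823.1 mol × 100.1 g/mol = 82,400 g.
Rise: 82,400 g / 563,965 L × 1000 = 146.1 mg/L.

146 ppm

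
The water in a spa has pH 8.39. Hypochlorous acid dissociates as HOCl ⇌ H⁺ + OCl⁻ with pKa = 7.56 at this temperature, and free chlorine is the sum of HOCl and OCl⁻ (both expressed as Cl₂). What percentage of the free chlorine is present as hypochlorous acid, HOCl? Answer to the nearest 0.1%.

[OCl⁻]/[HOCl] = 10^(pH − pKa) = 10^(8.39 − 7.56) = 10^0.83 = 6.761.
Fraction as HOCl = 1 / (1 + 6.761) = 0.1289.

12.9%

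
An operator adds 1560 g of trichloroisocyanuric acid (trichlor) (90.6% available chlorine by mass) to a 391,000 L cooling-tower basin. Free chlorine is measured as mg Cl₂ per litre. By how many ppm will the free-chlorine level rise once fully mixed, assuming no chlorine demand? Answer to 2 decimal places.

Available chlorine delivered: 1560 g × 0.906 = 1413 g as Cl₂.
Concentration rise: 1413 g / 391,000 L = 3.615 mg/L = 3.61 ppm.

3.61 ppm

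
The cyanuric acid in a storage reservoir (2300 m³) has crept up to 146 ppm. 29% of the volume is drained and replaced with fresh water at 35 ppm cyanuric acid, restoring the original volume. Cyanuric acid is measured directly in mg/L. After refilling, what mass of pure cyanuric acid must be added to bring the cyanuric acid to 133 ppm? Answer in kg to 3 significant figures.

Volume: 2300 m³ = 2,300,000 L.
After draining 29% and refilling: 146 × 0.71 + 35 × 0.29 = 113.81 ppm.
Deficit to target: 133 − 113.81 = 19.19 mg/L.
Mass: 19.19 mg/L × 2,300,000 L = 44,140 g cyanuric acid.

44.1 kg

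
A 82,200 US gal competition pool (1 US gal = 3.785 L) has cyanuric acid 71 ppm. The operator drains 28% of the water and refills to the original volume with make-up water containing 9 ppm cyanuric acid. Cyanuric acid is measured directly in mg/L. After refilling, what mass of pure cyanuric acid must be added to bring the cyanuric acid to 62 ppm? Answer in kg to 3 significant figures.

Volume: 82,200 US gal × 3.785 L/gal = 311,127 L.
After draining 28% and refilling: 71 × 0.72 + 9 × 0.28 = 53.64 ppm.
Deficit to target: 62 − 53.64 = 8.36 mg/L.
Mass: 8.36 mg/L × 311,127 L = 2601 g cyanuric acid.

2.60 kg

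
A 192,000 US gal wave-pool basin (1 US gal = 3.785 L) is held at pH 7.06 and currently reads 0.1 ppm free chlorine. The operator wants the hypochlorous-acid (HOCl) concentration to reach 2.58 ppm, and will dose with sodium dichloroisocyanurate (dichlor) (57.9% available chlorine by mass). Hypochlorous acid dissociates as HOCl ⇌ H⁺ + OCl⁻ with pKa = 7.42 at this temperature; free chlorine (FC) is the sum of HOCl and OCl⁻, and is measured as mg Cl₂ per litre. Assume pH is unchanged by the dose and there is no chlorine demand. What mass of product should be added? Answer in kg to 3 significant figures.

4.53 kg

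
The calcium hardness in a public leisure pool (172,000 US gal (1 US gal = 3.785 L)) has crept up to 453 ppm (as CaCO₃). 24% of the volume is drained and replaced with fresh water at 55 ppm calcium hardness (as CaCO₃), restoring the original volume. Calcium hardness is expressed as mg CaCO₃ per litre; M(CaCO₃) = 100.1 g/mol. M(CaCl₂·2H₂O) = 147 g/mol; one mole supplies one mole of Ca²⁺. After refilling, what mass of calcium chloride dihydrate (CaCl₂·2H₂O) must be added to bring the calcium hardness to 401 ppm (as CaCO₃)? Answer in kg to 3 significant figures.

41.6 kg

Volume: 172,000 US gal × 3.785 L/gal = 651,020 L.
After draining 24% and refilling: 453 × 0.76 + 55 × 0.24 = 357.48 ppm.
Deficit to target: 401 − 357.48 = 43.52 mg/L.
As CaCO₃: 43.52 mg/L × 651,020 L = 28,330 g; ÷ 100.1 = 283 mol Ca²⁺.
Mass: 283 × 147 = 41,610 g.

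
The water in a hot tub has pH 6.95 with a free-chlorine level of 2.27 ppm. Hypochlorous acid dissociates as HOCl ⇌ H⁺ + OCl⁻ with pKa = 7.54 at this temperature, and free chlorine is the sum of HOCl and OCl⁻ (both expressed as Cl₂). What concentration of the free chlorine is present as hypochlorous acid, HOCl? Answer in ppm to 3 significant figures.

1.81 ppm

[OCl⁻]/[HOCl] = 10^(pH − pKa) = 10^(6.95 − 7.54) = 10^-0.59 = 0.257.
Fraction as HOCl = 1 / (1 + 0.257) = 0.7955.
HOCl = 0.7955 × 2.27 ppm = 1.806 ppm.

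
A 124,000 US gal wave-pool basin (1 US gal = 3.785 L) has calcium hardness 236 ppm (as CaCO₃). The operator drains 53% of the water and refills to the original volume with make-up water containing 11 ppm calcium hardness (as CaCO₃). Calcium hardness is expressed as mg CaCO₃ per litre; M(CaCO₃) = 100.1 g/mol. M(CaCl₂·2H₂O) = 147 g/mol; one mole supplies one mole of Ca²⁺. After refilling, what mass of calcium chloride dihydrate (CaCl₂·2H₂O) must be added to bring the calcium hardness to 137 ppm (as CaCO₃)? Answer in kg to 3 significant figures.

Volume: 124,000 US gal × 3.785 L/gal = 469,340 L.
After draining 53% and refilling: 236 × 0.47 + 11 × 0.53 = 116.75 ppm.
Deficit to target: 137 − 116.75 = 20.25 mg/L.
As CaCO₃: 20.25 mg/L × 469,340 L = 9504 g; ÷ 100.1 = 94.95 mol Ca²⁺.
Mass: 94.95 × 147 = 13,960 g.

14.0 kg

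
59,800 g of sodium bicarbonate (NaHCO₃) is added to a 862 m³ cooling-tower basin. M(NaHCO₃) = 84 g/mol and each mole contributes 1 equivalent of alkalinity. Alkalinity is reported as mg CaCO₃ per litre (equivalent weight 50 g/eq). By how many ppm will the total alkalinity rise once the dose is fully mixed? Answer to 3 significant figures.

Volume: 862 m³ = 862,000 L.
Moles of NaHCO₃: 59,800 g ÷ 84 g/mol = 711.9 mol → 711.9 eq of alkalinity.
As CaCO₃: 711.9 eq × 50 g/eq = 35,600 g.
Rise: 35,600 g / 862,000 L × 1000 = 41.29 mg/L.

41.3 ppm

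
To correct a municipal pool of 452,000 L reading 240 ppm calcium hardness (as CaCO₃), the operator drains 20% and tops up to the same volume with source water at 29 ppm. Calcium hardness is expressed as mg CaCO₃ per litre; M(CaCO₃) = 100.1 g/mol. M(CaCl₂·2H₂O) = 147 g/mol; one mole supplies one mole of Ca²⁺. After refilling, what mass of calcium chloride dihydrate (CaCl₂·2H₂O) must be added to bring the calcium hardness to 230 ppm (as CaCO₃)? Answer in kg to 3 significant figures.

After draining 20% and refilling: 240 × 0.80 + 29 × 0.20 = 197.8 ppm.
Deficit to target: 230 − 197.8 = 32.2 mg/L.
As CaCO₃: 32.2 mg/L × 452,000 L = 14,550 g; ÷ 100.1 = 145.4 mol Ca²⁺.
Mass: 145.4 × 147 = 21,370 g.

21.4 kg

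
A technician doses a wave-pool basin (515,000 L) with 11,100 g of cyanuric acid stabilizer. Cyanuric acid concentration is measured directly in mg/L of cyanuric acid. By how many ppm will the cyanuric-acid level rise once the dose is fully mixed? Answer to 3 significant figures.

21.6 ppm

Rise: 11,100 g / 515,000 L × 1000 = 21.55 mg/L.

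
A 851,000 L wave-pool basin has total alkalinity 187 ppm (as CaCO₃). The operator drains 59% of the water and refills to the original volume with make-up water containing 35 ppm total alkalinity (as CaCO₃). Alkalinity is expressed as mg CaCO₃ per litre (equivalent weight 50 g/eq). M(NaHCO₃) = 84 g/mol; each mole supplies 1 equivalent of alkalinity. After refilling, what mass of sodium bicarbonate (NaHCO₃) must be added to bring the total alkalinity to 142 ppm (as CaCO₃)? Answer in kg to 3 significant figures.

After draining 59% and refilling: 187 × 0.41 + 35 × 0.59 = 97.32 ppm.
Deficit to target: 142 − 97.32 = 44.68 mg/L.
As CaCO₃: 44.68 mg/L × 851,000 L = 38,020 g; ÷ 50 g/eq ÷ 1 = 760.5 mol NaHCO₃.
Mass: 760.5 × 84 = 63,880 g.

63.9 kg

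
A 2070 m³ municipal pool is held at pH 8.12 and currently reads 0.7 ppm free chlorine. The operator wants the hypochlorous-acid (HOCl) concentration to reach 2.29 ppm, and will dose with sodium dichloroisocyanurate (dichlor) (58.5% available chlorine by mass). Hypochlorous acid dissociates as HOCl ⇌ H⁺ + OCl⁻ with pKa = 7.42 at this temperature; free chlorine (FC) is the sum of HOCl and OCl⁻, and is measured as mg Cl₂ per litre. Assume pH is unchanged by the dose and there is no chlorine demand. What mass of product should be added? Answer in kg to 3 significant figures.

Volume: 2070 m³ = 2,070,000 L.
[OCl⁻]/[HOCl] = 10^(pH − pKa) = 10^(8.12 − 7.42) = 5.012; fraction as HOCl = 1/(1 + 5.012) = 0.1663.
Free chlorine required for 2.29 ppm HOCl: 2.29 / 0.1663 = 13.77 ppm.
FC to add: 13.77 − 0.7 = 13.07 mg/L as Cl₂.
Cl₂ equivalent: 13.07 mg/L × 2,070,000 L = 27,050 g.
Product at 58.5% available Cl: 27,050 / 0.585 = 46,240 g.

46.2 kg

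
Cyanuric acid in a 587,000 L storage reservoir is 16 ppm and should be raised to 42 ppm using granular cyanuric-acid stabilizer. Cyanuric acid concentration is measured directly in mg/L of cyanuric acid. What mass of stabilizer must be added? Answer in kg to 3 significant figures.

CYA to add: (42 − 16) = 26 mg/L × 587,000 L = 15,260 g cyanuric acid.

15.3 kg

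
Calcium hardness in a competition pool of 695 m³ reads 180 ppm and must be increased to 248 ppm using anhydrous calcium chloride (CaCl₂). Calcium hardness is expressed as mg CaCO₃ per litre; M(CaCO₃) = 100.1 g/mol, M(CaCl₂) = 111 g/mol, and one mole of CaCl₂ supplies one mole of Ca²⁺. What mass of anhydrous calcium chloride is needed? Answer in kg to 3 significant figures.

52.4 kg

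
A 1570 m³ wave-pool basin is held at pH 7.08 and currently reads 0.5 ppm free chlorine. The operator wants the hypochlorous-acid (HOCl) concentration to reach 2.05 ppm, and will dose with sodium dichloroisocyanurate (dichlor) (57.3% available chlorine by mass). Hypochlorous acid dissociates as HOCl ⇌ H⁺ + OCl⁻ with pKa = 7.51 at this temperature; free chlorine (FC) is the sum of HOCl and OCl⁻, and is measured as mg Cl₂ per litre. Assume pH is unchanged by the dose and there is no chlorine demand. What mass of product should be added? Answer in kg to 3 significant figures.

6.33 kg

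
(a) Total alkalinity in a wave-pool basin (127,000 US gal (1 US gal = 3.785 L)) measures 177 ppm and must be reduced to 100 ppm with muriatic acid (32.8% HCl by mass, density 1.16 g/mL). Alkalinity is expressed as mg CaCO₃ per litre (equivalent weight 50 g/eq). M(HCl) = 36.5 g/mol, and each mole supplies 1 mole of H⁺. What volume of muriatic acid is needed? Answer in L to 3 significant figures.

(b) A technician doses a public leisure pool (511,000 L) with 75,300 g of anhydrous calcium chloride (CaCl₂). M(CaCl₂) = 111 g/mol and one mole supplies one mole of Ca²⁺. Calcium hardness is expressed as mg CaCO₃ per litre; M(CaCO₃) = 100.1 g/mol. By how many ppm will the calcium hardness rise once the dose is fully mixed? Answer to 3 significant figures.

(a) 71.0 L; (b) 133 ppm

(a) Volume: 127,000 US gal × 3.785 L/gal = 480,695 L.
(a) Alkalinity to neutralize: (177 − 100) = 77 mg/L as CaCO₃ × 480,695 L = 37,010 g as CaCO₃.
(a) Equivalents of H⁺ required: 37,010 ÷ 50 g/eq = 740.3 eq = 740.3 mol HCl.
(a) Mass of HCl: 740.3 × 36.5 = 27,020 g.
(a) Mass of 32.8% solution: 27,020 / 0.328 = 82,380 g.
(a) Volume: 82,380 g ÷ 1.16 g/mL = 71,020 mL.

(b) Moles of Ca²⁺: 75,300 g ÷ 111 g/mol = 678.4 mol.
(b) As CaCO₃: 678.4 mol × 100.1 g/mol = 67,910 g.
(b) Rise: 67,910 g / 511,000 L × 1000 = 132.9 mg/L.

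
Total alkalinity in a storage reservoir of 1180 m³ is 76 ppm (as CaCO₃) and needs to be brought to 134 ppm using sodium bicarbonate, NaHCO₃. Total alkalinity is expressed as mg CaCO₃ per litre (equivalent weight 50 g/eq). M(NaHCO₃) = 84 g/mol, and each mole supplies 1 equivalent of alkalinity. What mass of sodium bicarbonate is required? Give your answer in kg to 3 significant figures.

Volume: 1180 m³ = 1,180,000 L.
Alkalinity to add: (134 − 76) = 58 mg/L as CaCO₃ × 1,180,000 L = 68,440 g as CaCO₃.
Equivalents: 68,440 g ÷ 50 g/eq = 1369 eq.
NaHCO₃ supplies 1 eq per mole → 1369 mol.
Mass: 1369 mol × 84 g/mol = 115,000 g.

115 kg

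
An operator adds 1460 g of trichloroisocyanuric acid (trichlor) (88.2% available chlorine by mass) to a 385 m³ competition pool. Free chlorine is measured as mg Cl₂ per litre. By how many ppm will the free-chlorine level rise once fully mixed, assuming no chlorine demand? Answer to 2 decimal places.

3.34 ppm

Volume: 385 m³ = 385,000 L.
Available chlorine delivered: 1460 g × 0.882 = 1288 g as Cl₂.
Concentration rise: 1288 g / 385,000 L = 3.345 mg/L = 3.34 ppm.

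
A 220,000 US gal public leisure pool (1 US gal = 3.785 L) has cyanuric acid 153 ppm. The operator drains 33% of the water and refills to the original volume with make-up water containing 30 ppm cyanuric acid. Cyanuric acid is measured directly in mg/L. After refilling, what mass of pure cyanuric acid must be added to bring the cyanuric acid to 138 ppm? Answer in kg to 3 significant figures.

Volume: 220,000 US gal × 3.785 L/gal = 832,700 L.
After draining 33% and refilling: 153 × 0.67 + 30 × 0.33 = 112.41 ppm.
Deficit to target: 138 − 112.41 = 25.59 mg/L.
Mass: 25.59 mg/L × 832,700 L = 21,310 g cyanuric acid.

21.3 kg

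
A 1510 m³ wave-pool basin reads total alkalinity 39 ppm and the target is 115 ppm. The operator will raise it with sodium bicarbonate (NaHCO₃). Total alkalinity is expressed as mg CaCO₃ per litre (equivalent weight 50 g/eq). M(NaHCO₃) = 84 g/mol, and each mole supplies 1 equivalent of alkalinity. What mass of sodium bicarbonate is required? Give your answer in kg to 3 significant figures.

193 kg

Volume: 1510 m³ = 1,510,000 L.
Alkalinity to add: (115 − 39) = 76 mg/L as CaCO₃ × 1,510,000 L = 114,800 g as CaCO₃.
Equivalents: 114,800 g ÷ 50 g/eq = 2295 eq.
NaHCO₃ supplies 1 eq per mole → 2295 mol.
Mass: 2295 mol × 84 g/mol = 192,800 g.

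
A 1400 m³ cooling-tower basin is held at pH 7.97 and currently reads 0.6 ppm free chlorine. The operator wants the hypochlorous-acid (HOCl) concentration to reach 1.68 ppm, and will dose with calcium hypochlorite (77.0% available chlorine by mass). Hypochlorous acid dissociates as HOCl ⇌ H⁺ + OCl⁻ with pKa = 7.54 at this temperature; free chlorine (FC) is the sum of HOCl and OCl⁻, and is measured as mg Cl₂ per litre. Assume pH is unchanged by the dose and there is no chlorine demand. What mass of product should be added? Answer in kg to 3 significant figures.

10.2 kg

Volume: 1400 m³ = 1,400,000 L.
[OCl⁻]/[HOCl] = 10^(pH − pKa) = 10^(7.97 − 7.54) = 2.692; fraction as HOCl = 1/(1 + 2.692) = 0.2709.
Free chlorine required for 1.68 ppm HOCl: 1.68 / 0.2709 = 6.202 ppm.
FC to add: 6.202 − 0.6 = 5.602 mg/L as Cl₂.
Cl₂ equivalent: 5.602 mg/L × 1,400,000 L = 7842 g.
Product at 77.0% available Cl: 7842 / 0.77 = 10,190 g.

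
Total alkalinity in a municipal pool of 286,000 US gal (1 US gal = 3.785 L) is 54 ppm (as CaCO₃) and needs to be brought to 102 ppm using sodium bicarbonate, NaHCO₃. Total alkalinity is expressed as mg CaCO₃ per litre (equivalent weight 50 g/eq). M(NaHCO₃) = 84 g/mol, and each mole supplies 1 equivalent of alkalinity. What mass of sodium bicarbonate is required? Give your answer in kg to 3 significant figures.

Volume: 286,000 US gal × 3.785 L/gal = 1,082,510 L.
Alkalinity to add: (102 − 54) = 48 mg/L as CaCO₃ × 1,082,510 L = 51,960 g as CaCO₃.
Equivalents: 51,960 g ÷ 50 g/eq = 1039 eq.
NaHCO₃ supplies 1 eq per mole → 1039 mol.
Mass: 1039 mol × 84 g/mol = 87,290 g.

87.3 kg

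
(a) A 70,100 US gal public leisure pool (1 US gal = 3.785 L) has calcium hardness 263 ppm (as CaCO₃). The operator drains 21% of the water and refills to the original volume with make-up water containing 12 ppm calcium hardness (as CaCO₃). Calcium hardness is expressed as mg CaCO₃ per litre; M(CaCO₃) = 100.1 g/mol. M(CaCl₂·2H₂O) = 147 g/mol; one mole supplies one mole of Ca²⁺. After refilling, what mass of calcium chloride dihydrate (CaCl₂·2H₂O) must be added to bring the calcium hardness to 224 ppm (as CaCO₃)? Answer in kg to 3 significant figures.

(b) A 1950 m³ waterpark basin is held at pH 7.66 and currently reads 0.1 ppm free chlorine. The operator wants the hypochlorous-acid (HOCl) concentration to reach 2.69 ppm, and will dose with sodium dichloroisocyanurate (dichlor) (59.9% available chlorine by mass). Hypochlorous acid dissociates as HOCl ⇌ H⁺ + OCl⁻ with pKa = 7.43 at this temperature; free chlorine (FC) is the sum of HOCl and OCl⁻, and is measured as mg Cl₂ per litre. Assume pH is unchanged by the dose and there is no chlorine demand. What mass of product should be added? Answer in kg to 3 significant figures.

(a) 5.34 kg; (b) 23.3 kg

(a) Volume: 70,100 US gal × 3.785 L/gal = 265,328 L.
(a) After draining 21% and refilling: 263 × 0.79 + 12 × 0.21 = 210.29 ppm.
(a) Deficit to target: 224 − 210.29 = 13.71 mg/L.
(a) As CaCO₃: 13.71 mg/L × 265,328 L = 3638 g; ÷ 100.1 = 36.34 mol Ca²⁺.
(a) Mass: 36.34 × 147 = 5342 g.

(b) Volume: 1950 m³ = 1,950,000 L.
(b) [OCl⁻]/[HOCl] = 10^(pH − pKa) = 10^(7.66 − 7.43) = 1.698; fraction as HOCl = 1/(1 + 1.698) = 0.3706.
(b) Free chlorine required for 2.69 ppm HOCl: 2.69 / 0.3706 = 7.258 ppm.
(b) FC to add: 7.258 − 0.1 = 7.158 mg/L as Cl₂.
(b) Cl₂ equivalent: 7.158 mg/L × 1,950,000 L = 13,960 g.
(b) Product at 59.9% available Cl: 13,960 / 0.599 = 23,300 g.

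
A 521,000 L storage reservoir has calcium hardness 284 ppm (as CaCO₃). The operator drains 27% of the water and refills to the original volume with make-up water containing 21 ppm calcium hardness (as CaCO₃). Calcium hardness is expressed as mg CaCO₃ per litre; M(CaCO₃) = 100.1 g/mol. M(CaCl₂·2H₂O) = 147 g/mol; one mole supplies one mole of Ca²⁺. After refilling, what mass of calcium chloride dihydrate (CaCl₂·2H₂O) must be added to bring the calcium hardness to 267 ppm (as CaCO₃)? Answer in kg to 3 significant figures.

41.3 kg

After draining 27% and refilling: 284 × 0.73 + 21 × 0.27 = 212.99 ppm.
Deficit to target: 267 − 212.99 = 54.01 mg/L.
As CaCO₃: 54.01 mg/L × 521,000 L = 28,140 g; ÷ 100.1 = 281.1 mol Ca²⁺.
Mass: 281.1 × 147 = 41,320 g.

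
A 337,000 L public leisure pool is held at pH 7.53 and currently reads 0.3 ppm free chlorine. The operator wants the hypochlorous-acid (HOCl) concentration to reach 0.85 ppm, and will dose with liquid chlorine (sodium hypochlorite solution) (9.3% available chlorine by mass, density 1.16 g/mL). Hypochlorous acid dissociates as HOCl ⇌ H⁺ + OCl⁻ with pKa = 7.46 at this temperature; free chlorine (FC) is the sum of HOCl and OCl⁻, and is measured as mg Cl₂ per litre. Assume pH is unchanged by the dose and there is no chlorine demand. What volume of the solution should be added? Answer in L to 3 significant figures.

4.84 L

[OCl⁻]/[HOCl] = 10^(pH − pKa) = 10^(7.53 − 7.46) = 1.175; fraction as HOCl = 1/(1 + 1.175) = 0.4598.
Free chlorine required for 0.85 ppm HOCl: 0.85 / 0.4598 = 1.849 ppm.
FC to add: 1.849 − 0.3 = 1.549 mg/L as Cl₂.
Cl₂ equivalent: 1.549 mg/L × 337,000 L = 521.9 g.
Product at 9.3% available Cl: 521.9 / 0.093 = 5612 g.
Volume: 5612 g ÷ 1.16 g/mL = 4838 mL.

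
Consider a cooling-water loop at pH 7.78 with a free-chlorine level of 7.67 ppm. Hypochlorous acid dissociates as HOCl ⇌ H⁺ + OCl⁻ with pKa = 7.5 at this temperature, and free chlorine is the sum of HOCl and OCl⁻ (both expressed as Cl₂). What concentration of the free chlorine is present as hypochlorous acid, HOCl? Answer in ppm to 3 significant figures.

2.64 ppm

[OCl⁻]/[HOCl] = 10^(pH − pKa) = 10^(7.78 − 7.5) = 10^0.28 = 1.905.
Fraction as HOCl = 1 / (1 + 1.905) = 0.3442.
HOCl = 0.3442 × 7.67 ppm = 2.64 ppm.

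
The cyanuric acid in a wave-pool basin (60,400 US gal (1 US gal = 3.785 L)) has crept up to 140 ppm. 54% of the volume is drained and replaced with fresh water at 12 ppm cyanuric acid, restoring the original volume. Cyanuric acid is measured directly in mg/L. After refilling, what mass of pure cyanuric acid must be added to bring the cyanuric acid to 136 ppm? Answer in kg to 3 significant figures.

Volume: 60,400 US gal × 3.785 L/gal = 228,614 L.
After draining 54% and refilling: 140 × 0.46 + 12 × 0.54 = 70.88 ppm.
Deficit to target: 136 − 70.88 = 65.12 mg/L.
Mass: 65.12 mg/L × 228,614 L = 14,890 g cyanuric acid.

14.9 kg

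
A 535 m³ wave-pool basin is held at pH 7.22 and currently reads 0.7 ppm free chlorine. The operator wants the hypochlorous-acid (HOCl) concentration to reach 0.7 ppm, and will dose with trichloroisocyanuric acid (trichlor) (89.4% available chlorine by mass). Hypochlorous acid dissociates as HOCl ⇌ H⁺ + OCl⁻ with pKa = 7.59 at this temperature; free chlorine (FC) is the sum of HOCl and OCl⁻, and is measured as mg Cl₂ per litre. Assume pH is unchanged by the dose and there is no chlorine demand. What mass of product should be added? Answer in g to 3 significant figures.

179 g

Volume: 535 m³ = 535,000 L.
[OCl⁻]/[HOCl] = 10^(pH − pKa) = 10^(7.22 − 7.59) = 0.4266; fraction as HOCl = 1/(1 + 0.4266) = 0.701.
Free chlorine required for 0.7 ppm HOCl: 0.7 / 0.701 = 0.9986 ppm.
FC to add: 0.9986 − 0.7 = 0.2986 mg/L as Cl₂.
Cl₂ equivalent: 0.2986 mg/L × 535,000 L = 159.8 g.
Product at 89.4% available Cl: 159.8 / 0.894 = 178.7 g.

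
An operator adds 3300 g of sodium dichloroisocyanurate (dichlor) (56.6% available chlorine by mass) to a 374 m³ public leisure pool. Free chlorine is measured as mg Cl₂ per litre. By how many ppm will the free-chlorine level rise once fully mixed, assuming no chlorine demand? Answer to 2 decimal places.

Volume: 374 m³ = 374,000 L.
Available chlorine delivered: 3300 g × 0.566 = 1868 g as Cl₂.
Concentration rise: 1868 g / 374,000 L = 4.994 mg/L = 4.99 ppm.

4.99 ppm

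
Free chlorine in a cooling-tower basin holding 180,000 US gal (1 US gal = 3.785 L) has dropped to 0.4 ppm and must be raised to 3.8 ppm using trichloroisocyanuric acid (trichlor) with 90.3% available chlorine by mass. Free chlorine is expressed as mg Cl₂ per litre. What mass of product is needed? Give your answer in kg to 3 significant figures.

2.57 kg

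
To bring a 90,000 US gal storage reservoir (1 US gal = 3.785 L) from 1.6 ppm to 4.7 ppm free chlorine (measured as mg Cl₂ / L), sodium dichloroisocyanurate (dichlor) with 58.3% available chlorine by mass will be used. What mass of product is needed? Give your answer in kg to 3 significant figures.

1.81 kg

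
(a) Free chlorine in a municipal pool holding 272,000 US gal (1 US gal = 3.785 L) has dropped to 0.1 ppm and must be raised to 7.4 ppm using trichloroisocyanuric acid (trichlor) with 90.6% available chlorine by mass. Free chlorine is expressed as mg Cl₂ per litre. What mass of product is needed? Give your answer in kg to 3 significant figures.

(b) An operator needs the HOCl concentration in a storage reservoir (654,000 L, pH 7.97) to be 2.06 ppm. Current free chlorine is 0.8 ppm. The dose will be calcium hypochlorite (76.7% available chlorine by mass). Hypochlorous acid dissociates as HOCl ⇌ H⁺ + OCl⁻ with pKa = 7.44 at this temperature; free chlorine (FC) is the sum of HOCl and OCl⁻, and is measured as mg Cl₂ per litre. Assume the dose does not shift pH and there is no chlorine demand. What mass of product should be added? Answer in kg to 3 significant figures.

(a) 8.30 kg; (b) 7.03 kg

(a) Volume: 272,000 US gal × 3.785 L/gal = 1,029,520 L.
(a) Chlorine deficit: 7.4 − 0.1 = 7.3 ppm = 7.3 mg/L as Cl₂.
(a) Cl₂ equivalent needed: 7.3 mg/L × 1,029,520 L = 7,515,000 mg = 7515 g.
(a) Product at 90.6% available chlorine: 7515 / 0.906 = 8295 g.

(b) [OCl⁻]/[HOCl] = 10^(pH − pKa) = 10^(7.97 − 7.44) = 3.388; fraction as HOCl = 1/(1 + 3.388) = 0.2279.
(b) Free chlorine required for 2.06 ppm HOCl: 2.06 / 0.2279 = 9.04 ppm.
(b) FC to add: 9.04 − 0.8 = 8.24 mg/L as Cl₂.
(b) Cl₂ equivalent: 8.24 mg/L × 654,000 L = 5389 g.
(b) Product at 76.7% available Cl: 5389 / 0.767 = 7026 g.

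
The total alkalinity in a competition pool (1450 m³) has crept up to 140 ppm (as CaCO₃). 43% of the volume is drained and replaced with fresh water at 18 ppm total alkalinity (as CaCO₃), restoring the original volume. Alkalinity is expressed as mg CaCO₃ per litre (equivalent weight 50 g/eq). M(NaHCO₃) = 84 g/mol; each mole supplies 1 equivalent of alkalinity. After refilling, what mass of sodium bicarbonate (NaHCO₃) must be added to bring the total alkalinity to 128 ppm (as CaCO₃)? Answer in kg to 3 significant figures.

98.6 kg

Volume: 1450 m³ = 1,450,000 L.
After draining 43% and refilling: 140 × 0.57 + 18 × 0.43 = 87.54 ppm.
Deficit to target: 128 − 87.54 = 40.46 mg/L.
As CaCO₃: 40.46 mg/L × 1,450,000 L = 58,670 g; ÷ 50 g/eq ÷ 1 = 1173 mol NaHCO₃.
Mass: 1173 × 84 = 98,560 g.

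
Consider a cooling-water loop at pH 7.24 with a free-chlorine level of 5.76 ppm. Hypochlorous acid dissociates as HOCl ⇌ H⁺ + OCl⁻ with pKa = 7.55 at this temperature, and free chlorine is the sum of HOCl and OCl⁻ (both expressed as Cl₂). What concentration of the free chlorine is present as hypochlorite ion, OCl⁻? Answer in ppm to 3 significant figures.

[OCl⁻]/[HOCl] = 10^(pH − pKa) = 10^(7.24 − 7.55) = 10^-0.31 = 0.4898.
Fraction as HOCl = 1 / (1 + 0.4898) = 0.6712.
OCl⁻ = (1 − 0.6712) × 5.76 ppm = 1.894 ppm.

1.89 ppm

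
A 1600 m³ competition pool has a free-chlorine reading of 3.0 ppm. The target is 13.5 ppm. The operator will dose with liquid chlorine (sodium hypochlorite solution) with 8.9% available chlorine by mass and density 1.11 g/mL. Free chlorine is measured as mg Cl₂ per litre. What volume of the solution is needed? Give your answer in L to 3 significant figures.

Volume: 1600 m³ = 1,600,000 L.
Chlorine deficit: 13.5 − 3.0 = 10.5 ppm = 10.5 mg/L as Cl₂.
Cl₂ equivalent needed: 10.5 mg/L × 1,600,000 L = 16,800,000 mg = 16,800 g.
Product at 8.9% available chlorine: 16,800 / 0.089 = 188,800 g.
Volume at density 1.11 g/mL: 188,800 g ÷ 1.11 g/mL = 170,100 mL.

170 L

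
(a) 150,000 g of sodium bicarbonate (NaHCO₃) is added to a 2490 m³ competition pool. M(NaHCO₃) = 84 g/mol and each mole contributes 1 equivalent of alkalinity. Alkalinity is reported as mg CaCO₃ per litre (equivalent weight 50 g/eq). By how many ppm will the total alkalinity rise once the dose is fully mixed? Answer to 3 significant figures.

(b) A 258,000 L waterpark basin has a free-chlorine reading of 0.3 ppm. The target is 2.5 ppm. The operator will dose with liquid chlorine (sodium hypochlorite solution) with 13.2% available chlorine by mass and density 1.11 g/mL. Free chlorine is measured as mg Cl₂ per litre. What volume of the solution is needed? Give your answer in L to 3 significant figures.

(a) Volume: 2490 m³ = 2,490,000 L.
(a) Moles of NaHCO₃: 150,000 g ÷ 84 g/mol = 1786 mol → 1786 eq of alkalinity.
(a) As CaCO₃: 1786 eq × 50 g/eq = 89,290 g.
(a) Rise: 89,290 g / 2,490,000 L × 1000 = 35.86 mg/L.

(b) Chlorine deficit: 2.5 − 0.3 = 2.2 ppm = 2.2 mg/L as Cl₂.
(b) Cl₂ equivalent needed: 2.2 mg/L × 258,000 L = 567,600 mg = 567.6 g.
(b) Product at 13.2% available chlorine: 567.6 / 0.132 = 4300 g.
(b) Volume at density 1.11 g/mL: 4300 g ÷ 1.11 g/mL = 3874 mL.

(a) 35.9 ppm; (b) 3.87 L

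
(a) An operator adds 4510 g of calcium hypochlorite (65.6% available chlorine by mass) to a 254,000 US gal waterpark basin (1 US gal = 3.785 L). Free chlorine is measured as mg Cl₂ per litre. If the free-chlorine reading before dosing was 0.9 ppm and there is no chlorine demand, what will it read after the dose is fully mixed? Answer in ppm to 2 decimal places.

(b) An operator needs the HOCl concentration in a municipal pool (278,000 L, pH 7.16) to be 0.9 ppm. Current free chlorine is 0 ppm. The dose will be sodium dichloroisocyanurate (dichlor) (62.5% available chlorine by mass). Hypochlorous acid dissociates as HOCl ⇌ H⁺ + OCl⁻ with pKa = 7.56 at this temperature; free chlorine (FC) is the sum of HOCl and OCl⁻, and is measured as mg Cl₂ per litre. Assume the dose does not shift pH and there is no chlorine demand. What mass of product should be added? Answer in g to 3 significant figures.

(a) 3.98 ppm; (b) 560 g

(a) Volume: 254,000 US gal × 3.785 L/gal = 961,390 L.
(a) Available chlorine delivered: 4510 g × 0.656 = 2959 g as Cl₂.
(a) Concentration rise: 2959 g / 961,390 L = 3.077 mg/L = 3.08 ppm.
(a) Final FC: 0.9 + 3.08 = 3.98 ppm.

(b) [OCl⁻]/[HOCl] = 10^(pH − pKa) = 10^(7.16 − 7.56) = 0.3981; fraction as HOCl = 1/(1 + 0.3981) = 0.7153.
(b) Free chlorine required for 0.9 ppm HOCl: 0.9 / 0.7153 = 1.258 ppm.
(b) FC to add: 1.258 − 0 = 1.258 mg/L as Cl₂.
(b) Cl₂ equivalent: 1.258 mg/L × 278,000 L = 349.8 g.
(b) Product at 62.5% available Cl: 349.8 / 0.625 = 559.7 g.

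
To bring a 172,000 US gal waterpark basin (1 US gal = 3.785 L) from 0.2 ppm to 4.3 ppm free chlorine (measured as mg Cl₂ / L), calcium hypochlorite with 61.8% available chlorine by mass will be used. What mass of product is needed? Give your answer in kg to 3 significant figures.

4.32 kg

Volume: 172,000 US gal × 3.785 L/gal = 651,020 L.
Chlorine deficit: 4.3 − 0.2 = 4.1 ppm = 4.1 mg/L as Cl₂.
Cl₂ equivalent needed: 4.1 mg/L × 651,020 L = 2,669,000 mg = 2669 g.
Product at 61.8% available chlorine: 2669 / 0.618 = 4319 g.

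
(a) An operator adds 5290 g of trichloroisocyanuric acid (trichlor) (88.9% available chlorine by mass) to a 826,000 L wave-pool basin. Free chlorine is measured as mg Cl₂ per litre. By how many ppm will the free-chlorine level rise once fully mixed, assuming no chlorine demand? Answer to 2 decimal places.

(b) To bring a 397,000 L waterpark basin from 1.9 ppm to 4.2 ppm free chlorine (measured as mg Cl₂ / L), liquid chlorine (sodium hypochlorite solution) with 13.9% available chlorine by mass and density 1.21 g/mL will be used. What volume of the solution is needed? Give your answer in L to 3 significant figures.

(a) 5.69 ppm; (b) 5.43 L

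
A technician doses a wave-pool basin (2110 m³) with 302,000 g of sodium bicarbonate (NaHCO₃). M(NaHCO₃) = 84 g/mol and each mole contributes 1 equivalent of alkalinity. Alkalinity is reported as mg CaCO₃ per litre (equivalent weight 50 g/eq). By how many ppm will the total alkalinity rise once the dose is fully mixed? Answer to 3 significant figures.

85.2 ppm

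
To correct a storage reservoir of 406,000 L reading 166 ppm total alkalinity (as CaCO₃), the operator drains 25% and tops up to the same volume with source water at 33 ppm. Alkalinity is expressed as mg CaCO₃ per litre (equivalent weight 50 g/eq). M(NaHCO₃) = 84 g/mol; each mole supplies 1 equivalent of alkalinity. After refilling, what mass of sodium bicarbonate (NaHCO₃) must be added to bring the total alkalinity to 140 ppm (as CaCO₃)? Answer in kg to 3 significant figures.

After draining 25% and refilling: 166 × 0.75 + 33 × 0.25 = 132.75 ppm.
Deficit to target: 140 − 132.75 = 7.25 mg/L.
As CaCO₃: 7.25 mg/L × 406,000 L = 2944 g; ÷ 50 g/eq ÷ 1 = 58.87 mol NaHCO₃.
Mass: 58.87 × 84 = 4945 g.

4.95 kg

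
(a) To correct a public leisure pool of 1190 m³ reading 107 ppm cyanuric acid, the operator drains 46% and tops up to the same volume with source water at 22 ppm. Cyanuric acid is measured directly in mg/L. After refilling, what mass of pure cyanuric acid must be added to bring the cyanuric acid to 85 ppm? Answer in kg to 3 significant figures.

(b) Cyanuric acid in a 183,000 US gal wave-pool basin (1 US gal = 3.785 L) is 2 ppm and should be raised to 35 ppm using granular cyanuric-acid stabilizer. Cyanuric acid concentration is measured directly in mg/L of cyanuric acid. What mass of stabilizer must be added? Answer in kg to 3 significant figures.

(a) Volume: 1190 m³ = 1,190,000 L.
(a) After draining 46% and refilling: 107 × 0.54 + 22 × 0.46 = 67.9 ppm.
(a) Deficit to target: 85 − 67.9 = 17.1 mg/L.
(a) Mass: 17.1 mg/L × 1,190,000 L = 20,350 g cyanuric acid.

(b) Volume: 183,000 US gal × 3.785 L/gal = 692,655 L.
(b) CYA to add: (35 − 2) = 33 mg/L × 692,655 L = 22,860 g cyanuric acid.

(a) 20.3 kg; (b) 22.9 kg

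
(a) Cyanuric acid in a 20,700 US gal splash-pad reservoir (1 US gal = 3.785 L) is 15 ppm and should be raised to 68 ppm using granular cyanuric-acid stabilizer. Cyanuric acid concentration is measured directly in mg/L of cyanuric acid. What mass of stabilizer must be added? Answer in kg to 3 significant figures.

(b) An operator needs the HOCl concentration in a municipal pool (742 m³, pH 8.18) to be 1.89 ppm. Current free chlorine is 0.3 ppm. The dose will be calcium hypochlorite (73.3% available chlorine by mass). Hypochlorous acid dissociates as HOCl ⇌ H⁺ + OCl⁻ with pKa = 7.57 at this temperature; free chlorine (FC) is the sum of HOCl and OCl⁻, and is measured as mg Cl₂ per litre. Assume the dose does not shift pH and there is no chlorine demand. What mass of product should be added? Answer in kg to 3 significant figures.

(a) 4.15 kg; (b) 9.40 kg

(a) Volume: 20,700 US gal × 3.785 L/gal = 78,350 L.
(a) CYA to add: (68 − 15) = 53 mg/L × 78,350 L = 4153 g cyanuric acid.

(b) Volume: 742 m³ = 742,000 L.
(b) [OCl⁻]/[HOCl] = 10^(pH − pKa) = 10^(8.18 − 7.57) = 4.074; fraction as HOCl = 1/(1 + 4.074) = 0.1971.
(b) Free chlorine required for 1.89 ppm HOCl: 1.89 / 0.1971 = 9.589 ppm.
(b) FC to add: 9.589 − 0.3 = 9.289 mg/L as Cl₂.
(b) Cl₂ equivalent: 9.289 mg/L × 742,000 L = 6893 g.
(b) Product at 73.3% available Cl: 6893 / 0.733 = 9404 g.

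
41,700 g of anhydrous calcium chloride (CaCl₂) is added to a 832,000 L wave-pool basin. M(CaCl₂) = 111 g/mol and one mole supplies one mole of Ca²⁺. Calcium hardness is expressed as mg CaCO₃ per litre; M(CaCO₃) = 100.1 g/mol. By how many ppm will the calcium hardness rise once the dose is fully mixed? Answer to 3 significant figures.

45.2 ppm

Moles of Ca²⁺: 41,700 g ÷ 111 g/mol = 375.7 mol.
As CaCO₃: 375.7 mol × 100.1 g/mol = 37,610 g.
Rise: 37,610 g / 832,000 L × 1000 = 45.2 mg/L.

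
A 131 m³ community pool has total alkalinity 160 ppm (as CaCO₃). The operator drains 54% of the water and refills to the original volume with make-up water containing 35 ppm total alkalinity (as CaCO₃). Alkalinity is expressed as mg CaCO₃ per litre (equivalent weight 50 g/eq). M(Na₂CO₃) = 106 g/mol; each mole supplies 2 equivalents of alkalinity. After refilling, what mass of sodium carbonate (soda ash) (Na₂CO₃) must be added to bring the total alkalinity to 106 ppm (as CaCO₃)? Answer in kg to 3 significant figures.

1.87 kg

Volume: 131 m³ = 131,000 L.
After draining 54% and refilling: 160 × 0.46 + 35 × 0.54 = 92.5 ppm.
Deficit to target: 106 − 92.5 = 13.5 mg/L.
As CaCO₃: 13.5 mg/L × 131,000 L = 1768 g; ÷ 50 g/eq ÷ 2 = 17.68 mol Na₂CO₃.
Mass: 17.68 × 106 = 1875 g.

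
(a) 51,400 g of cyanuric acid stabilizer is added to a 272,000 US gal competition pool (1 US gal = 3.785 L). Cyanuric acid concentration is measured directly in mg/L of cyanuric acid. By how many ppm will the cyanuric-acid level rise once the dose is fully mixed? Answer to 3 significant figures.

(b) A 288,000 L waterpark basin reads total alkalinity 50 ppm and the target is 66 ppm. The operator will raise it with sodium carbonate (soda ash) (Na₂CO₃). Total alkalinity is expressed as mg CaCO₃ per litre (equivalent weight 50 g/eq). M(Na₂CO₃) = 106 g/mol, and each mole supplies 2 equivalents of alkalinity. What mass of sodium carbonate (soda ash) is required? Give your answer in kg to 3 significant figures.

(a) 49.9 ppm; (b) 4.88 kg

(a) Volume: 272,000 US gal × 3.785 L/gal = 1,029,520 L.
(a) Rise: 51,400 g / 1,029,520 L × 1000 = 49.93 mg/L.

(b) Alkalinity to add: (66 − 50) = 16 mg/L as CaCO₃ × 288,000 L = 4608 g as CaCO₃.
(b) Equivalents: 4608 g ÷ 50 g/eq = 92.16 eq.
(b) Each mole of Na₂CO₃ supplies 2 eq, so 92.16 / 2 = 46.08 mol.
(b) Mass: 46.08 mol × 106 g/mol = 4884 g.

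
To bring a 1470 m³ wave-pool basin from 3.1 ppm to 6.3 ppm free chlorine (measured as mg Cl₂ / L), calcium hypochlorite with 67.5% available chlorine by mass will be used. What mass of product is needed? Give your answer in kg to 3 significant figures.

6.97 kg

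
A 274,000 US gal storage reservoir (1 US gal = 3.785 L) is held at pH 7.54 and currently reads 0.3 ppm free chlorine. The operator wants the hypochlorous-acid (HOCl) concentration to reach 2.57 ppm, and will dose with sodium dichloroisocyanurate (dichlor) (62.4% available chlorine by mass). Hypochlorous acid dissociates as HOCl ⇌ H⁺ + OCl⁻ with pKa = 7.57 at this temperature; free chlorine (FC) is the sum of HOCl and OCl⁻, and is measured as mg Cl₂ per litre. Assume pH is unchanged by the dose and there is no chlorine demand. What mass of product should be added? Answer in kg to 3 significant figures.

Volume: 274,000 US gal × 3.785 L/gal = 1,037,090 L.
[OCl⁻]/[HOCl] = 10^(pH − pKa) = 10^(7.54 − 7.57) = 0.9333; fraction as HOCl = 1/(1 + 0.9333) = 0.5173.
Free chlorine required for 2.57 ppm HOCl: 2.57 / 0.5173 = 4.968 ppm.
FC to add: 4.968 − 0.3 = 4.668 mg/L as Cl₂.
Cl₂ equivalent: 4.668 mg/L × 1,037,090 L = 4842 g.
Product at 62.4% available Cl: 4842 / 0.624 = 7759 g.

7.76 kg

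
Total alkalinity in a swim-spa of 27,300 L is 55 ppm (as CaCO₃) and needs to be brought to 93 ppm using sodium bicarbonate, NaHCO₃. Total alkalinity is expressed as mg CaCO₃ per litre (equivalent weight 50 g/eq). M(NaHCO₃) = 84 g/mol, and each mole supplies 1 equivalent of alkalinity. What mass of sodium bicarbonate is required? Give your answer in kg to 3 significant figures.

Alkalinity to add: (93 − 55) = 38 mg/L as CaCO₃ × 27,300 L = 1037 g as CaCO₃.
Equivalents: 1037 g ÷ 50 g/eq = 20.75 eq.
NaHCO₃ supplies 1 eq per mole → 20.75 mol.
Mass: 20.75 mol × 84 g/mol = 1743 g.

1.74 kg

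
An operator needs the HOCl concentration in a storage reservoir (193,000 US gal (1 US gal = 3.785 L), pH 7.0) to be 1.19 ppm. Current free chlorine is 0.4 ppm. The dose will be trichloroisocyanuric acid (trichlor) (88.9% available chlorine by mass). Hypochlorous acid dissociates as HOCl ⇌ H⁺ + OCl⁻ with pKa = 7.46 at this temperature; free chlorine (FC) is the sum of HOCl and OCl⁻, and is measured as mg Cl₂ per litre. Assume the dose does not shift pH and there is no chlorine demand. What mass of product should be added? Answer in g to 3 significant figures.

988 g

Volume: 193,000 US gal × 3.785 L/gal = 730,505 L.
[OCl⁻]/[HOCl] = 10^(pH − pKa) = 10^(7.0 − 7.46) = 0.3467; fraction as HOCl = 1/(1 + 0.3467) = 0.7425.
Free chlorine required for 1.19 ppm HOCl: 1.19 / 0.7425 = 1.603 ppm.
FC to add: 1.603 − 0.4 = 1.203 mg/L as Cl₂.
Cl₂ equivalent: 1.203 mg/L × 730,505 L = 878.5 g.
Product at 88.9% available Cl: 878.5 / 0.889 = 988.2 g.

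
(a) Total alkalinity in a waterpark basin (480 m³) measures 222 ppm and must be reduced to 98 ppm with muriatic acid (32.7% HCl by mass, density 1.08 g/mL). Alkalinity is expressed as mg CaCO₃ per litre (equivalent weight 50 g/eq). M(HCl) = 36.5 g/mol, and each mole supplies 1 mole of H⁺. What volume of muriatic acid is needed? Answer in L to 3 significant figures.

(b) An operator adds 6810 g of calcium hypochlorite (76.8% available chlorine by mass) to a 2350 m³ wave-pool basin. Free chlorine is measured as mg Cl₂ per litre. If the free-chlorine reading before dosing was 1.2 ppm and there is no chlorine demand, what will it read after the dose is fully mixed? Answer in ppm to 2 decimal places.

(a) 123 L; (b) 3.43 ppm

(a) Volume: 480 m³ = 480,000 L.
(a) Alkalinity to neutralize: (222 − 98) = 124 mg/L as CaCO₃ × 480,000 L = 59,520 g as CaCO₃.
(a) Equivalents of H⁺ required: 59,520 ÷ 50 g/eq = 1190 eq = 1190 mol HCl.
(a) Mass of HCl: 1190 × 36.5 = 43,450 g.
(a) Mass of 32.7% solution: 43,450 / 0.327 = 132,900 g.
(a) Volume: 132,900 g ÷ 1.08 g/mL = 123,000 mL.

(b) Volume: 2350 m³ = 2,350,000 L.
(b) Available chlorine delivered: 6810 g × 0.768 = 5230 g as Cl₂.
(b) Concentration rise: 5230 g / 2,350,000 L = 2.226 mg/L = 2.23 ppm.
(b) Final FC: 1.2 + 2.23 = 3.43 ppm.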